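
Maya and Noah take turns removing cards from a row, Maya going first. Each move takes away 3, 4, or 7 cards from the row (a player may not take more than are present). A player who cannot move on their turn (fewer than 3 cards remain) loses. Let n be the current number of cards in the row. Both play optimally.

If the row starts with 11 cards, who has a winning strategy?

Noah wins.

Positions with no move are L. A position that does have a move is losing for the player to move precisely when every available move leads to a winning position for the opponent. Fill in the labels:
n=0: no move → L
n=1: no move → L
n=2: no move → L
n=3: reaches L-position 0 → W
n=4: reaches L-position 1 → W
n=5: reaches L-position 2 → W
n=6: reaches L-position 2 → W
n=7: reaches L-position 0 → W
n=8: reaches L-position 1 → W
n=9: reaches L-position 2 → W
n=10: only reaches 7(W), 6(W), 3(W), all W → L
n=11: only reaches 8(W), 7(W), 4(W), all W → L
The starting position 11 is L: whatever Maya does, the opponent receives a W position.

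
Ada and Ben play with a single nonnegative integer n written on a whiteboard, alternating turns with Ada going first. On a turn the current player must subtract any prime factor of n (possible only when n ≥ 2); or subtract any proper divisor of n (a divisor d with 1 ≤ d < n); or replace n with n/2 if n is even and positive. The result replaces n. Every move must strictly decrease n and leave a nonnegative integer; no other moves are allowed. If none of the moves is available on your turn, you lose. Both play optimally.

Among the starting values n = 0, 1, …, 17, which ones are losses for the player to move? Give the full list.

0, 1, 4, 9, 14

Use the standard recursion: the mover loses at a terminal position; elsewhere, the mover wins exactly when some move hands the opponent an L position.
n=0: no move → L
n=1: no move → L
n=2: reaches L-position 0 → W
n=3: reaches L-position 0 → W
n=4: only reaches 2(W), 3(W), all W → L
n=5: reaches L-position 0 → W
n=6: reaches L-position 4 → W
n=7: reaches L-position 0 → W
n=8: reaches L-position 4 → W
n=9: only reaches 6(W), 8(W), all W → L
n=10: reaches L-position 9 → W
n=11: reaches L-position 0 → W
n=12: reaches L-position 9 → W
n=13: reaches L-position 0 → W
n=14: only reaches 7(W), 12(W), 13(W), all W → L
n=15: reaches L-position 14 → W
n=16: reaches L-position 14 → W
n=17: reaches L-position 0 → W
The losing starting values of n are exactly the entries labelled L in this table (5 of them).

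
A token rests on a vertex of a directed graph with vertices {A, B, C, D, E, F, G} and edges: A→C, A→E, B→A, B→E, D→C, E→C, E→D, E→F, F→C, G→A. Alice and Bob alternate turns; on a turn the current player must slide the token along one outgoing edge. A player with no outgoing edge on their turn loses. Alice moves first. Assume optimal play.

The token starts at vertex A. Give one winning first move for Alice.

Use the standard recursion: the mover loses at a terminal position; elsewhere, the mover wins exactly when some move hands the opponent an L position.
Every edge goes from a vertex to one that appears earlier in the order C, F, D, E, A, B, G, so processing vertices in that order labels each vertex after all of its successors.
C: no outgoing edge → L
F: reaches L-position C → W
D: reaches L-position C → W
E: reaches L-position C → W
A: reaches L-position C → W
B: only reaches A(W), E(W), all W → L
G: only reaches A(W), which is W → L
From A, the L positions reachable in one move are: C.

Move to C.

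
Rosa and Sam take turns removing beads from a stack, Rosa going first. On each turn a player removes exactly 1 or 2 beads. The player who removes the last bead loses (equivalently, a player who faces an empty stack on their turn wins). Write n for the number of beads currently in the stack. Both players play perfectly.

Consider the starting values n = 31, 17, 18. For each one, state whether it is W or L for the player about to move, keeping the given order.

Classify positions by backward induction: terminal positions (no move available) are W. From any other position, the mover wins iff some move reaches an L.
n=0: no move; the opponent has just taken the last bead and therefore loses → W
n=1: the only move is to 0(W), a W ⇒ L
n=2: can move to 1, which is L ⇒ W
n=3: can move to 1, which is L ⇒ W
n=4: moves to 3(W), 2(W); every one is W ⇒ L
n=5: can move to 4, which is L ⇒ W
n=6: can move to 4, which is L ⇒ W
n=7: moves to 6(W), 5(W); every one is W ⇒ L
n=8: can move to 7, which is L ⇒ W
n=9: can move to 7, which is L ⇒ W
n=10: moves to 9(W), 8(W); every one is W ⇒ L
n=11: can move to 10, which is L ⇒ W
n=12: can move to 10, which is L ⇒ W
n=13: moves to 12(W), 11(W); every one is W ⇒ L
n=14: can move to 13, which is L ⇒ W
n=15: can move to 13, which is L ⇒ W
n=16: moves to 15(W), 14(W); every one is W ⇒ L
n=17: can move to 16, which is L ⇒ W
n=18: can move to 16, which is L ⇒ W
n=19: moves to 18(W), 17(W); every one is W ⇒ L
n=20: can move to 19, which is L ⇒ W
n=21: can move to 19, which is L ⇒ W
n=22: moves to 21(W), 20(W); every one is W ⇒ L
n=23: can move to 22, which is L ⇒ W
n=24: can move to 22, which is L ⇒ W
n=25: moves to 24(W), 23(W); every one is W ⇒ L
n=26: can move to 25, which is L ⇒ W
n=27: can move to 25, which is L ⇒ W
n=28: moves to 27(W), 26(W); every one is W ⇒ L
n=29: can move to 28, which is L ⇒ W
n=30: can move to 28, which is L ⇒ W
n=31: moves to 30(W), 29(W); every one is W ⇒ L

31: L, 17: W, 18: W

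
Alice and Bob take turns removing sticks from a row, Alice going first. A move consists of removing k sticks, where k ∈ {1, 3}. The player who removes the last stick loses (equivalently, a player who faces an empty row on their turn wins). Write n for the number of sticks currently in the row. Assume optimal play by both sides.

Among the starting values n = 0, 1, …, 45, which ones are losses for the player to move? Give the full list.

1, 3, 5, 7, 9, 11, 13, 15, 17, 19, 21, 23, 25, 27, 29, 31, 33, 35, 37, 39, 41, 43, 45

Label each position W (a win for the player to move) or L (a loss). A position with no legal move is W; any other position is W exactly when some move reaches an L, and L when every move reaches a W.
n=0: no move; the opponent has just taken the last stick and therefore loses → W
n=1: the only move is to 0(W), a W ⇒ L
n=2: can move to 1, which is L ⇒ W
n=3: moves to 2(W), 0(W); every one is W ⇒ L
n=4: can move to 3, which is L ⇒ W
n=5: moves to 4(W), 2(W); every one is W ⇒ L
n=6: can move to 5, which is L ⇒ W
n=7: moves to 6(W), 4(W); every one is W ⇒ L
n=8: can move to 7, which is L ⇒ W
n=9: moves to 8(W), 6(W); every one is W ⇒ L
n=10: can move to 9, which is L ⇒ W
n=11: moves to 10(W), 8(W); every one is W ⇒ L
n=12: can move to 11, which is L ⇒ W
n=13: moves to 12(W), 10(W); every one is W ⇒ L
n=14: can move to 13, which is L ⇒ W
n=15: moves to 14(W), 12(W); every one is W ⇒ L
n=16: can move to 15, which is L ⇒ W
n=17: moves to 16(W), 14(W); every one is W ⇒ L
n=18: can move to 17, which is L ⇒ W
n=19: moves to 18(W), 16(W); every one is W ⇒ L
n=20: can move to 19, which is L ⇒ W
n=21: moves to 20(W), 18(W); every one is W ⇒ L
n=22: can move to 21, which is L ⇒ W
n=23: moves to 22(W), 20(W); every one is W ⇒ L
n=24: can move to 23, which is L ⇒ W
n=25: moves to 24(W), 22(W); every one is W ⇒ L
n=26: can move to 25, which is L ⇒ W
n=27: moves to 26(W), 24(W); every one is W ⇒ L
n=28: can move to 27, which is L ⇒ W
n=29: moves to 28(W), 26(W); every one is W ⇒ L
n=30: can move to 29, which is L ⇒ W
n=31: moves to 30(W), 28(W); every one is W ⇒ L
n=32: can move to 31, which is L ⇒ W
n=33: moves to 32(W), 30(W); every one is W ⇒ L
n=34: can move to 33, which is L ⇒ W
n=35: moves to 34(W), 32(W); every one is W ⇒ L
n=36: can move to 35, which is L ⇒ W
n=37: moves to 36(W), 34(W); every one is W ⇒ L
n=38: can move to 37, which is L ⇒ W
n=39: moves to 38(W), 36(W); every one is W ⇒ L
n=40: can move to 39, which is L ⇒ W
n=41: moves to 40(W), 38(W); every one is W ⇒ L
n=42: can move to 41, which is L ⇒ W
n=43: moves to 42(W), 40(W); every one is W ⇒ L
n=44: can move to 43, which is L ⇒ W
n=45: moves to 44(W), 42(W); every one is W ⇒ L
Reading off the rows marked L gives the requested list; there are 23 such values of n.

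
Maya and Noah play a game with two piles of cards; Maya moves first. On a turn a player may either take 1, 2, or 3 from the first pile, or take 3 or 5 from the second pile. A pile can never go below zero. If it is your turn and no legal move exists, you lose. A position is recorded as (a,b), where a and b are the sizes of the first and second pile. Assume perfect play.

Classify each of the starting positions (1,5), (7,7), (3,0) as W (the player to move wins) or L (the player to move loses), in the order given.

Compute win/loss labels from the base case upward. A position with no move is L. Any other position is W if it can reach an L in one move, else L.
No move ever increases a pile, so every position that can arise here has a ≤ 7 and b ≤ 7; it is enough to label the cells with 0 ≤ a ≤ 7 and 0 ≤ b ≤ 7.
Every move lowers a or b (never raises either), so fill the grid row by row in increasing a, and left to right within a row: each cell's successors are then already labelled.
      b=0  b=1  b=2  b=3  b=4  b=5  b=6  b=7
a=0:    L    L    L    W    W    W    W    W
a=1:    W    W    W    L    L    L    W    W
a=2:    W    W    W    W    W    W    L    L
a=3:    W    W    W    W    W    W    W    W
a=4:    L    L    L    W    W    W    W    W
a=5:    W    W    W    L    L    L    W    W
a=6:    W    W    W    W    W    W    L    L
a=7:    W    W    W    W    W    W    W    W
Cells with no legal move (terminal, hence L): (0,0), (0,1), (0,2).
The remaining L cells, each justified by listing all of its moves:
(1,3): →(0,3)(W), (1,0)(W) — all W, so L
(1,4): →(0,4)(W), (1,1)(W) — all W, so L
(1,5): →(0,5)(W), (1,2)(W), (1,0)(W) — all W, so L
(2,6): →(1,6)(W), (0,6)(W), (2,3)(W), (2,1)(W) — all W, so L
(2,7): →(1,7)(W), (0,7)(W), (2,4)(W), (2,2)(W) — all W, so L
(4,0): →(3,0)(W), (2,0)(W), (1,0)(W) — all W, so L
(4,1): →(3,1)(W), (2,1)(W), (1,1)(W) — all W, so L
(4,2): →(3,2)(W), (2,2)(W), (1,2)(W) — all W, so L
(5,3): →(4,3)(W), (3,3)(W), (2,3)(W), (5,0)(W) — all W, so L
(5,4): →(4,4)(W), (3,4)(W), (2,4)(W), (5,1)(W) — all W, so L
(5,5): →(4,5)(W), (3,5)(W), (2,5)(W), (5,2)(W), (5,0)(W) — all W, so L
(6,6): →(5,6)(W), (4,6)(W), (3,6)(W), (6,3)(W), (6,1)(W) — all W, so L
(6,7): →(5,7)(W), (4,7)(W), (3,7)(W), (6,4)(W), (6,2)(W) — all W, so L
Every other cell has at least one move into one of the L cells above, so it is W.
(1,5): one of the L cells justified above, so L
(7,7): the move to (6,7) reaches an L cell, so W
(3,0): the move to (0,0) reaches an L cell, so W

(1,5): L, (7,7): W, (3,0): W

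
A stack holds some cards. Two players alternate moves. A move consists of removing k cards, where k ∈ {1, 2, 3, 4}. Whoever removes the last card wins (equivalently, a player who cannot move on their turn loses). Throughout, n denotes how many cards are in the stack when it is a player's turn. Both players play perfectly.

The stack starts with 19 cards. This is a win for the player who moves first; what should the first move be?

Remove 4, leaving 15.

Build the W/L table. Terminal = L. A non-terminal position is W if it has a move to some L; otherwise it is L.
n=0: no move → L
n=1: →0(L), so W
n=2: →0(L), so W
n=3: →0(L), so W
n=4: →0(L), so W
n=5: →4(W), 3(W), 2(W), 1(W) — all W, so L
n=6: →5(L), so W
n=7: →5(L), so W
n=8: →5(L), so W
n=9: →5(L), so W
n=10: →9(W), 8(W), 7(W), 6(W) — all W, so L
n=11: →10(L), so W
n=12: →10(L), so W
n=13: →10(L), so W
n=14: →10(L), so W
n=15: →14(W), 13(W), 12(W), 11(W) — all W, so L
n=16: →15(L), so W
n=17: →15(L), so W
n=18: →15(L), so W
n=19: →15(L), so W
From 19, the L positions reachable in one move are: 15.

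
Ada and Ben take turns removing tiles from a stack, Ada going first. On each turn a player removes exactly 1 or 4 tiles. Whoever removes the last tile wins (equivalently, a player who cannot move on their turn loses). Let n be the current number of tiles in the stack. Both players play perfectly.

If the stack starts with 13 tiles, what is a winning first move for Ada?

Classify positions by backward induction: terminal positions (no move available) are L. From any other position, the mover wins iff some move reaches an L.
n=0: no move → L
n=1: can move to 0, which is L ⇒ W
n=2: the only move is to 1(W), a W ⇒ L
n=3: can move to 2, which is L ⇒ W
n=4: can move to 0, which is L ⇒ W
n=5: moves to 4(W), 1(W); every one is W ⇒ L
n=6: can move to 5, which is L ⇒ W
n=7: moves to 6(W), 3(W); every one is W ⇒ L
n=8: can move to 7, which is L ⇒ W
n=9: can move to 5, which is L ⇒ W
n=10: moves to 9(W), 6(W); every one is W ⇒ L
n=11: can move to 10, which is L ⇒ W
n=12: moves to 11(W), 8(W); every one is W ⇒ L
n=13: can move to 12, which is L ⇒ W
From 13, the L positions reachable in one move are: 12.

Remove 1, leaving 12.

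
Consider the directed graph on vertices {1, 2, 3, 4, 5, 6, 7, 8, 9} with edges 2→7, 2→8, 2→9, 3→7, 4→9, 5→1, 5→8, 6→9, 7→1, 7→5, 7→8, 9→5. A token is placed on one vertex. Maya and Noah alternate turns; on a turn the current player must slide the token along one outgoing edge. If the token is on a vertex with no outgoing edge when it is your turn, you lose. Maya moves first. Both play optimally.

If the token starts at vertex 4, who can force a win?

Classify positions by backward induction: terminal positions (no move available) are L. From any other position, the mover wins iff some move reaches an L.
Every edge goes from a vertex to one that appears earlier in the order 8, 1, 5, 9, 7, 2, 3, 4, 6, so processing vertices in that order labels each vertex after all of its successors.
8: no outgoing edge → L
1: no outgoing edge → L
5: W (go to 1, an L position)
9: L (sole option 5(W) is W)
7: W (go to 1, an L position)
2: W (go to 9, an L position)
3: L (sole option 7(W) is W)
4: W (go to 9, an L position)
6: W (go to 9, an L position)
The starting position 4 is W: Maya should move to 9, handing over an L position.

Maya wins.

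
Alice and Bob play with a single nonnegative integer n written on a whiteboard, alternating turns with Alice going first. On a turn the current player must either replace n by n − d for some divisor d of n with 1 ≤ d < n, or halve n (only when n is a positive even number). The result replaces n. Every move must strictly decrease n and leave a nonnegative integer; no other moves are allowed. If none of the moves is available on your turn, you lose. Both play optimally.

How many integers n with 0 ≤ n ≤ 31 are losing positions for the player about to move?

17

Compute win/loss labels from the base case upward. A position with no move is L. Any other position is W if it can reach an L in one move, else L.
n=0: no move → L
n=1: no move → L
n=2: can move to 1, which is L ⇒ W
n=3: the only move is to 2(W), a W ⇒ L
n=4: can move to 3, which is L ⇒ W
n=5: the only move is to 4(W), a W ⇒ L
n=6: can move to 3, which is L ⇒ W
n=7: the only move is to 6(W), a W ⇒ L
n=8: can move to 7, which is L ⇒ W
n=9: moves to 6(W), 8(W); every one is W ⇒ L
n=10: can move to 5, which is L ⇒ W
n=11: the only move is to 10(W), a W ⇒ L
n=12: can move to 9, which is L ⇒ W
n=13: the only move is to 12(W), a W ⇒ L
n=14: can move to 7, which is L ⇒ W
n=15: moves to 10(W), 12(W), 14(W); every one is W ⇒ L
n=16: can move to 15, which is L ⇒ W
n=17: the only move is to 16(W), a W ⇒ L
n=18: can move to 9, which is L ⇒ W
n=19: the only move is to 18(W), a W ⇒ L
n=20: can move to 15, which is L ⇒ W
n=21: moves to 14(W), 18(W), 20(W); every one is W ⇒ L
n=22: can move to 11, which is L ⇒ W
n=23: the only move is to 22(W), a W ⇒ L
n=24: can move to 21, which is L ⇒ W
n=25: moves to 20(W), 24(W); every one is W ⇒ L
n=26: can move to 13, which is L ⇒ W
n=27: moves to 18(W), 24(W), 26(W); every one is W ⇒ L
n=28: can move to 21, which is L ⇒ W
n=29: the only move is to 28(W), a W ⇒ L
n=30: can move to 15, which is L ⇒ W
n=31: the only move is to 30(W), a W ⇒ L
L entries with 0 ≤ n ≤ 31: n = 0, 1, 3, 5, 7, 9, 11, 13, 15, 17, 19, 21, 23, 25, 27, 29, 31; that makes 17.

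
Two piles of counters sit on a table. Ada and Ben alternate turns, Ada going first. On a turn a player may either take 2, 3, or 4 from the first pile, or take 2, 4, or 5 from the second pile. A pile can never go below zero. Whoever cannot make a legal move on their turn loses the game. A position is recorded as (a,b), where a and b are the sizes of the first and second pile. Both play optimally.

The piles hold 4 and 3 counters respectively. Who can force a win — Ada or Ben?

Use the standard recursion: the mover loses at a terminal position; elsewhere, the mover wins exactly when some move hands the opponent an L position.
No move ever increases a pile, so every position that can arise here has a ≤ 4 and b ≤ 3; it is enough to label the cells with 0 ≤ a ≤ 4 and 0 ≤ b ≤ 3.
Every move lowers a or b (never raises either), so fill the grid row by row in increasing a, and left to right within a row: each cell's successors are then already labelled.
      b=0  b=1  b=2  b=3
a=0:    L    L    W    W
a=1:    L    L    W    W
a=2:    W    W    L    L
a=3:    W    W    L    L
a=4:    W    W    W    W
Cells with no legal move (terminal, hence L): (0,0), (0,1), (1,0), (1,1).
The remaining L cells, each justified by listing all of its moves:
(2,2): →(0,2)(W), (2,0)(W) — all W, so L
(2,3): →(0,3)(W), (2,1)(W) — all W, so L
(3,2): →(1,2)(W), (0,2)(W), (3,0)(W) — all W, so L
(3,3): →(1,3)(W), (0,3)(W), (3,1)(W) — all W, so L
Every other cell has at least one move into one of the L cells above, so it is W.
The starting position (4,3) is W: Ada should move to (2,3), handing over an L position.

Ada wins.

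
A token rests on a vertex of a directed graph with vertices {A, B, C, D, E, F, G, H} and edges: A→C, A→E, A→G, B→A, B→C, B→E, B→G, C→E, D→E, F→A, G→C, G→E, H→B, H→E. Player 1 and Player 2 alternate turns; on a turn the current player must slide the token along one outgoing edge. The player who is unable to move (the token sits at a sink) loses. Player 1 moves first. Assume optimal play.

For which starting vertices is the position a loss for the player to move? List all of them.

E, F

Build the W/L table. Terminal = L. A non-terminal position is W if it has a move to some L; otherwise it is L.
Every edge goes from a vertex to one that appears earlier in the order E, C, G, A, F, D, B, H, so processing vertices in that order labels each vertex after all of its successors.
E: no outgoing edge → L
C: W (go to E, an L position)
G: W (go to E, an L position)
A: W (go to E, an L position)
F: L (sole option A(W) is W)
D: W (go to E, an L position)
B: W (go to E, an L position)
H: W (go to E, an L position)
The losing starting vertices are exactly the entries labelled L in this table (2 of them).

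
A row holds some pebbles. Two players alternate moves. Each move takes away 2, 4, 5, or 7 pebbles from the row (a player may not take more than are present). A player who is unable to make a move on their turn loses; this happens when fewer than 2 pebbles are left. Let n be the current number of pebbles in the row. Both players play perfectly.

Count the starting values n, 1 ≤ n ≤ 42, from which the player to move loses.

Compute win/loss labels from the base case upward. A position with no move is L. Any other position is W if it can reach an L in one move, else L.
n=0: no move → L
n=1: no move → L
n=2: →0(L), so W
n=3: →1(L), so W
n=4: →0(L), so W
n=5: →1(L), so W
n=6: →1(L), so W
n=7: →0(L), so W
n=8: →1(L), so W
n=9: →7(W), 5(W), 4(W), 2(W) — all W, so L
n=10: →8(W), 6(W), 5(W), 3(W) — all W, so L
n=11: →9(L), so W
n=12: →10(L), so W
n=13: →9(L), so W
n=14: →10(L), so W
n=15: →10(L), so W
n=16: →9(L), so W
n=17: →10(L), so W
n=18: →16(W), 14(W), 13(W), 11(W) — all W, so L
n=19: →17(W), 15(W), 14(W), 12(W) — all W, so L
n=20: →18(L), so W
n=21: →19(L), so W
n=22: →18(L), so W
n=23: →19(L), so W
n=24: →19(L), so W
n=25: →18(L), so W
n=26: →19(L), so W
n=27: →25(W), 23(W), 22(W), 20(W) — all W, so L
n=28: →26(W), 24(W), 23(W), 21(W) — all W, so L
n=29: →27(L), so W
n=30: →28(L), so W
n=31: →27(L), so W
n=32: →28(L), so W
n=33: →28(L), so W
n=34: →27(L), so W
n=35: →28(L), so W
n=36: →34(W), 32(W), 31(W), 29(W) — all W, so L
n=37: →35(W), 33(W), 32(W), 30(W) — all W, so L
n=38: →36(L), so W
n=39: →37(L), so W
n=40: →36(L), so W
n=41: →37(L), so W
n=42: →37(L), so W
L entries with 1 ≤ n ≤ 42 (n=0 is outside the asked range and is not counted): n = 1, 9, 10, 18, 19, 27, 28, 36, 37; that makes 9.

9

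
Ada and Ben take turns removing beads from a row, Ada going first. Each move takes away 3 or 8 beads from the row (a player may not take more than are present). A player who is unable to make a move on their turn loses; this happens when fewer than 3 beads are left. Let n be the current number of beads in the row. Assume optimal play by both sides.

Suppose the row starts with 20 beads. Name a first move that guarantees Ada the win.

Remove 3, leaving 17.

Use the standard recursion: the mover loses at a terminal position; elsewhere, the mover wins exactly when some move hands the opponent an L position.
n=0: no move → L
n=1: no move → L
n=2: no move → L
n=3: can move to 0, which is L ⇒ W
n=4: can move to 1, which is L ⇒ W
n=5: can move to 2, which is L ⇒ W
n=6: the only move is to 3(W), a W ⇒ L
n=7: the only move is to 4(W), a W ⇒ L
n=8: can move to 0, which is L ⇒ W
n=9: can move to 6, which is L ⇒ W
n=10: can move to 7, which is L ⇒ W
n=11: moves to 8(W), 3(W); every one is W ⇒ L
n=12: moves to 9(W), 4(W); every one is W ⇒ L
n=13: moves to 10(W), 5(W); every one is W ⇒ L
n=14: can move to 11, which is L ⇒ W
n=15: can move to 12, which is L ⇒ W
n=16: can move to 13, which is L ⇒ W
n=17: moves to 14(W), 9(W); every one is W ⇒ L
n=18: moves to 15(W), 10(W); every one is W ⇒ L
n=19: can move to 11, which is L ⇒ W
n=20: can move to 17, which is L ⇒ W
From 20, the L positions reachable in one move are: 17, 12. Any move reaching one of these is winning.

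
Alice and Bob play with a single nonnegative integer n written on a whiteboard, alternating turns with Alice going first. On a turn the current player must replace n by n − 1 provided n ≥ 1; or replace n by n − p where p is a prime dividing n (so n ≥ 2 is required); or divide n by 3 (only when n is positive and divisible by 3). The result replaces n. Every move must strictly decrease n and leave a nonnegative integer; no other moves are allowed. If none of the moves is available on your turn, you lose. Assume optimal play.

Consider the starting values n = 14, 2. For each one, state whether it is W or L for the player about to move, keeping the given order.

14: L, 2: W

Work bottom-up. With no move the player to move loses. Otherwise the position is W if at least one move leads to an L position for the opponent, and L if every move leads to a W.
n=0: no move → L
n=1: W (go to 0, an L position)
n=2: W (go to 0, an L position)
n=3: W (go to 0, an L position)
n=4: L (options 2(W), 3(W) are all W)
n=5: W (go to 0, an L position)
n=6: W (go to 4, an L position)
n=7: W (go to 0, an L position)
n=8: L (options 6(W), 7(W) are all W)
n=9: W (go to 8, an L position)
n=10: W (go to 8, an L position)
n=11: W (go to 0, an L position)
n=12: W (go to 4, an L position)
n=13: W (go to 0, an L position)
n=14: L (options 7(W), 12(W), 13(W) are all W)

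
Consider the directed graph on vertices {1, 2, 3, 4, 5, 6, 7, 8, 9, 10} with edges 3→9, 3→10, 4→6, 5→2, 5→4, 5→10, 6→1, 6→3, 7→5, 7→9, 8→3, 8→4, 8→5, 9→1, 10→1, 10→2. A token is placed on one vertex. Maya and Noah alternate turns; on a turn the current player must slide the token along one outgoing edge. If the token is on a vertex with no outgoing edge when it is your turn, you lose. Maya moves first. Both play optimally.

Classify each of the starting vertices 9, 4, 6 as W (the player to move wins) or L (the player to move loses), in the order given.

Label each position W (a win for the player to move) or L (a loss). A position with no legal move is L; any other position is W exactly when some move reaches an L, and L when every move reaches a W.
Every edge goes from a vertex to one that appears earlier in the order 2, 1, 10, 9, 3, 6, 4, 5, 7, 8, so processing vertices in that order labels each vertex after all of its successors.
2: no outgoing edge → L
1: no outgoing edge → L
10: can move to 1, which is L ⇒ W
9: can move to 1, which is L ⇒ W
3: moves to 9(W), 10(W); every one is W ⇒ L
6: can move to 3, which is L ⇒ W
4: the only move is to 6(W), a W ⇒ L
5: can move to 4, which is L ⇒ W
7: moves to 5(W), 9(W); every one is W ⇒ L
8: can move to 4, which is L ⇒ W

9: W, 4: L, 6: W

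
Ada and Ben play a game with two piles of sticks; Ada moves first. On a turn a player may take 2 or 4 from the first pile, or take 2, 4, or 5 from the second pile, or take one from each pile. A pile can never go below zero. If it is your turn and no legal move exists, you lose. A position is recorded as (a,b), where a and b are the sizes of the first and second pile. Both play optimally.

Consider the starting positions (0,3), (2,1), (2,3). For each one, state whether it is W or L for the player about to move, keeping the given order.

Work bottom-up. With no move the player to move loses. Otherwise the position is W if at least one move leads to an L position for the opponent, and L if every move leads to a W.
No move ever increases a pile, so every position that can arise here has a ≤ 2 and b ≤ 3; it is enough to label the cells with 0 ≤ a ≤ 2 and 0 ≤ b ≤ 3.
Every move lowers a or b (never raises either), so fill the grid row by row in increasing a, and left to right within a row: each cell's successors are then already labelled.
      b=0  b=1  b=2  b=3
a=0:    L    L    W    W
a=1:    L    W    W    L
a=2:    W    W    L    L
Cells with no legal move (terminal, hence L): (0,0), (0,1), (1,0).
The remaining L cells, each justified by listing all of its moves:
(1,3): moves to (1,1)(W), (0,2)(W); every one is W ⇒ L
(2,2): moves to (0,2)(W), (2,0)(W), (1,1)(W); every one is W ⇒ L
(2,3): moves to (0,3)(W), (2,1)(W), (1,2)(W); every one is W ⇒ L
Every other cell has at least one move into one of the L cells above, so it is W.
(0,3): the move to (0,1) reaches an L cell, so W
(2,1): the move to (0,1) reaches an L cell, so W
(2,3): one of the L cells justified above, so L

(0,3): W, (2,1): W, (2,3): L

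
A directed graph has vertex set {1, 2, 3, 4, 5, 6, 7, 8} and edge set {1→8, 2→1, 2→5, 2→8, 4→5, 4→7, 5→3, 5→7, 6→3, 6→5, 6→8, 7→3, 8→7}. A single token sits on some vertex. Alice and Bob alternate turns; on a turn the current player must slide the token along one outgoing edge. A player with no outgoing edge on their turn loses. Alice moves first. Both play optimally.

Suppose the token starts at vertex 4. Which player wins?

Bob wins.

Positions with no move are L. A position that does have a move is losing for the player to move precisely when every available move leads to a winning position for the opponent. Fill in the labels:
Every edge goes from a vertex to one that appears earlier in the order 3, 7, 5, 8, 4, 1, 6, 2, so processing vertices in that order labels each vertex after all of its successors.
3: no outgoing edge → L
7: can move to 3, which is L ⇒ W
5: can move to 3, which is L ⇒ W
8: the only move is to 7(W), a W ⇒ L
4: moves to 5(W), 7(W); every one is W ⇒ L
1: can move to 8, which is L ⇒ W
6: can move to 8, which is L ⇒ W
2: can move to 8, which is L ⇒ W
Every move from 4 reaches a W position, so the mover loses.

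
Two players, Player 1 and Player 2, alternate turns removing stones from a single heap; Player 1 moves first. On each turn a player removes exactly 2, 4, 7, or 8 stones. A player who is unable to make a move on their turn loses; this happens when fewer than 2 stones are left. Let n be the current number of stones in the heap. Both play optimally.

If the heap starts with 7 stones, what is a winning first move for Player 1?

Remove 7, leaving 0.

Compute win/loss labels from the base case upward. A position with no move is L. Any other position is W if it can reach an L in one move, else L.
n=0: no move → L
n=1: no move → L
n=2: reaches L-position 0 → W
n=3: reaches L-position 1 → W
n=4: reaches L-position 0 → W
n=5: reaches L-position 1 → W
n=6: only reaches 4(W), 2(W), all W → L
n=7: reaches L-position 0 → W
From 7, the L positions reachable in one move are: 0.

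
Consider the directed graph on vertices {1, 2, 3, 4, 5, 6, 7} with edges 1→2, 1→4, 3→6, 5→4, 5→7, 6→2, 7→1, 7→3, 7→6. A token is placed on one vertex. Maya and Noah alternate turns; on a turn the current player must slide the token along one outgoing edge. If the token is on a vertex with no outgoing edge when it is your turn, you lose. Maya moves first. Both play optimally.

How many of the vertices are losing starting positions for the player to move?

Work bottom-up. With no move the player to move loses. Otherwise the position is W if at least one move leads to an L position for the opponent, and L if every move leads to a W.
Every edge goes from a vertex to one that appears earlier in the order 2, 4, 1, 6, 3, 7, 5, so processing vertices in that order labels each vertex after all of its successors.
2: no outgoing edge → L
4: no outgoing edge → L
1: reaches L-position 4 → W
6: reaches L-position 2 → W
3: only reaches 6(W), which is W → L
7: reaches L-position 3 → W
5: reaches L-position 4 → W
The L vertices are 2, 3, 4; that is 3 in all.

3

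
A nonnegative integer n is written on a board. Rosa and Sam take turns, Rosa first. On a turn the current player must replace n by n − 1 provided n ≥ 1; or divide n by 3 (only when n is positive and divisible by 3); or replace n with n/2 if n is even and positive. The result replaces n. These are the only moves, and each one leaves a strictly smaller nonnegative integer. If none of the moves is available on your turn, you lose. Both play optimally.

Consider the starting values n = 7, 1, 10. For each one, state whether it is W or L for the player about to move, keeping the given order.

7: L, 1: W, 10: W

Compute win/loss labels from the base case upward. A position with no move is L. Any other position is W if it can reach an L in one move, else L.
n=0: no move → L
n=1: reaches L-position 0 → W
n=2: only reaches 1(W), which is W → L
n=3: reaches L-position 2 → W
n=4: reaches L-position 2 → W
n=5: only reaches 4(W), which is W → L
n=6: reaches L-position 2 → W
n=7: only reaches 6(W), which is W → L
n=8: reaches L-position 7 → W
n=9: only reaches 3(W), 8(W), all W → L
n=10: reaches L-position 5 → W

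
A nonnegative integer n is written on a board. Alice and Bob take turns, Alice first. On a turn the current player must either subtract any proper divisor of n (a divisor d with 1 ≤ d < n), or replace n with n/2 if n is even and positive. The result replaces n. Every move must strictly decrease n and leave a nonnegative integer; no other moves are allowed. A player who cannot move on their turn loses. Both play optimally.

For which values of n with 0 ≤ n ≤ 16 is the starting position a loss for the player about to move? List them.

Classify positions by backward induction: terminal positions (no move available) are L. From any other position, the mover wins iff some move reaches an L.
n=0: no move → L
n=1: no move → L
n=2: W (go to 1, an L position)
n=3: L (sole option 2(W) is W)
n=4: W (go to 3, an L position)
n=5: L (sole option 4(W) is W)
n=6: W (go to 3, an L position)
n=7: L (sole option 6(W) is W)
n=8: W (go to 7, an L position)
n=9: L (options 6(W), 8(W) are all W)
n=10: W (go to 5, an L position)
n=11: L (sole option 10(W) is W)
n=12: W (go to 9, an L position)
n=13: L (sole option 12(W) is W)
n=14: W (go to 7, an L position)
n=15: L (options 10(W), 12(W), 14(W) are all W)
n=16: W (go to 15, an L position)
Reading off the rows marked L gives the requested list; there are 9 such values of n.

0, 1, 3, 5, 7, 9, 11, 13, 15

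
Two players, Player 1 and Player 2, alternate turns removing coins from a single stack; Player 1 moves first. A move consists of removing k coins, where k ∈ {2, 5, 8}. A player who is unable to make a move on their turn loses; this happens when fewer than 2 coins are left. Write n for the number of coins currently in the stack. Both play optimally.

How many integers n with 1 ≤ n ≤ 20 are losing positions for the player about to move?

8

Use the standard recursion: the mover loses at a terminal position; elsewhere, the mover wins exactly when some move hands the opponent an L position.
n=0: no move → L
n=1: no move → L
n=2: reaches L-position 0 → W
n=3: reaches L-position 1 → W
n=4: only reaches 2(W), which is W → L
n=5: reaches L-position 0 → W
n=6: reaches L-position 4 → W
n=7: only reaches 5(W), 2(W), all W → L
n=8: reaches L-position 0 → W
n=9: reaches L-position 7 → W
n=10: only reaches 8(W), 5(W), 2(W), all W → L
n=11: only reaches 9(W), 6(W), 3(W), all W → L
n=12: reaches L-position 10 → W
n=13: reaches L-position 11 → W
n=14: only reaches 12(W), 9(W), 6(W), all W → L
n=15: reaches L-position 10 → W
n=16: reaches L-position 14 → W
n=17: only reaches 15(W), 12(W), 9(W), all W → L
n=18: reaches L-position 10 → W
n=19: reaches L-position 17 → W
n=20: only reaches 18(W), 15(W), 12(W), all W → L
L entries with 1 ≤ n ≤ 20 (n=0 is outside the asked range and is not counted): n = 1, 4, 7, 10, 11, 14, 17, 20; that makes 8.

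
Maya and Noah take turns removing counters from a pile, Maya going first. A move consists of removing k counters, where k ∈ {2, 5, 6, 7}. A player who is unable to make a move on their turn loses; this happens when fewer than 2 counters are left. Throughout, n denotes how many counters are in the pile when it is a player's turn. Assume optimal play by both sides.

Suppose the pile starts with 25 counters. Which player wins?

Compute win/loss labels from the base case upward. A position with no move is L. Any other position is W if it can reach an L in one move, else L.
n=0: no move → L
n=1: no move → L
n=2: reaches L-position 0 → W
n=3: reaches L-position 1 → W
n=4: only reaches 2(W), which is W → L
n=5: reaches L-position 0 → W
n=6: reaches L-position 4 → W
n=7: reaches L-position 1 → W
n=8: reaches L-position 1 → W
n=9: reaches L-position 4 → W
n=10: reaches L-position 4 → W
n=11: reaches L-position 4 → W
n=12: only reaches 10(W), 7(W), 6(W), 5(W), all W → L
n=13: only reaches 11(W), 8(W), 7(W), 6(W), all W → L
n=14: reaches L-position 12 → W
n=15: reaches L-position 13 → W
n=16: only reaches 14(W), 11(W), 10(W), 9(W), all W → L
n=17: reaches L-position 12 → W
n=18: reaches L-position 16 → W
n=19: reaches L-position 13 → W
n=20: reaches L-position 13 → W
n=21: reaches L-position 16 → W
n=22: reaches L-position 16 → W
n=23: reaches L-position 16 → W
n=24: only reaches 22(W), 19(W), 18(W), 17(W), all W → L
n=25: only reaches 23(W), 20(W), 19(W), 18(W), all W → L
Every move from 25 reaches a W position, so the mover loses.

Noah wins.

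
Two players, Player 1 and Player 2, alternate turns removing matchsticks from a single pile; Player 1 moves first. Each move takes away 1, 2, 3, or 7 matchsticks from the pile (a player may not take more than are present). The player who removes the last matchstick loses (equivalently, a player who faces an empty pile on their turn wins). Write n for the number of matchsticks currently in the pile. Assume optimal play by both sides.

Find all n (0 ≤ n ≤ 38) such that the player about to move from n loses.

1, 5, 9, 13, 17, 21, 25, 29, 33, 37

Build the W/L table. Terminal = W. A non-terminal position is W if it has a move to some L; otherwise it is L.
n=0: no move; the opponent has just taken the last matchstick and therefore loses → W
n=1: L (sole option 0(W) is W)
n=2: W (go to 1, an L position)
n=3: W (go to 1, an L position)
n=4: W (go to 1, an L position)
n=5: L (options 4(W), 3(W), 2(W) are all W)
n=6: W (go to 5, an L position)
n=7: W (go to 5, an L position)
n=8: W (go to 5, an L position)
n=9: L (options 8(W), 7(W), 6(W), 2(W) are all W)
n=10: W (go to 9, an L position)
n=11: W (go to 9, an L position)
n=12: W (go to 9, an L position)
n=13: L (options 12(W), 11(W), 10(W), 6(W) are all W)
n=14: W (go to 13, an L position)
n=15: W (go to 13, an L position)
n=16: W (go to 13, an L position)
n=17: L (options 16(W), 15(W), 14(W), 10(W) are all W)
n=18: W (go to 17, an L position)
n=19: W (go to 17, an L position)
n=20: W (go to 17, an L position)
n=21: L (options 20(W), 19(W), 18(W), 14(W) are all W)
n=22: W (go to 21, an L position)
n=23: W (go to 21, an L position)
n=24: W (go to 21, an L position)
n=25: L (options 24(W), 23(W), 22(W), 18(W) are all W)
n=26: W (go to 25, an L position)
n=27: W (go to 25, an L position)
n=28: W (go to 25, an L position)
n=29: L (options 28(W), 27(W), 26(W), 22(W) are all W)
n=30: W (go to 29, an L position)
n=31: W (go to 29, an L position)
n=32: W (go to 29, an L position)
n=33: L (options 32(W), 31(W), 30(W), 26(W) are all W)
n=34: W (go to 33, an L position)
n=35: W (go to 33, an L position)
n=36: W (go to 33, an L position)
n=37: L (options 36(W), 35(W), 34(W), 30(W) are all W)
n=38: W (go to 37, an L position)
Reading off the rows marked L gives the requested list; there are 10 such values of n.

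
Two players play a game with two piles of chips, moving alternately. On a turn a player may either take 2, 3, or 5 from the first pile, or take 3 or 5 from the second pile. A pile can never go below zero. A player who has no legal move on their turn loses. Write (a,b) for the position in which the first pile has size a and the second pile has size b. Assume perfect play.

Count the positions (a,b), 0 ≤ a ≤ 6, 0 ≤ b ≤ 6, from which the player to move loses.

Positions with no move are L. A position that does have a move is losing for the player to move precisely when every available move leads to a winning position for the opponent. Fill in the labels:
Every move lowers a or b (never raises either), so fill the grid row by row in increasing a, and left to right within a row: each cell's successors are then already labelled.
      b=0  b=1  b=2  b=3  b=4  b=5  b=6
a=0:    L    L    L    W    W    W    W
a=1:    L    L    L    W    W    W    W
a=2:    W    W    W    L    L    L    W
a=3:    W    W    W    L    L    L    W
a=4:    W    W    W    W    W    W    L
a=5:    W    W    W    W    W    W    L
a=6:    W    W    W    W    W    W    W
Cells with no legal move (terminal, hence L): (0,0), (0,1), (0,2), (1,0), (1,1), (1,2).
The remaining L cells, each justified by listing all of its moves:
(2,3): →(0,3)(W), (2,0)(W) — all W, so L
(2,4): →(0,4)(W), (2,1)(W) — all W, so L
(2,5): →(0,5)(W), (2,2)(W), (2,0)(W) — all W, so L
(3,3): →(1,3)(W), (0,3)(W), (3,0)(W) — all W, so L
(3,4): →(1,4)(W), (0,4)(W), (3,1)(W) — all W, so L
(3,5): →(1,5)(W), (0,5)(W), (3,2)(W), (3,0)(W) — all W, so L
(4,6): →(2,6)(W), (1,6)(W), (4,3)(W), (4,1)(W) — all W, so L
(5,6): →(3,6)(W), (2,6)(W), (0,6)(W), (5,3)(W), (5,1)(W) — all W, so L
Every other cell has at least one move into one of the L cells above, so it is W.
L cells per row: a=0: 3, a=1: 3, a=2: 3, a=3: 3, a=4: 1, a=5: 1, a=6: 0; total 14.

14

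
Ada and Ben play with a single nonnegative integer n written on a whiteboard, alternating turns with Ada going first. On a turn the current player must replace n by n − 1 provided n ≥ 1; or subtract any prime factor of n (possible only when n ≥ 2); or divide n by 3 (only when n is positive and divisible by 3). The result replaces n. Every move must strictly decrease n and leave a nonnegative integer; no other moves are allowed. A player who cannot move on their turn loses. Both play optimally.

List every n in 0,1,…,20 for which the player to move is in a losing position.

0, 4, 8, 14, 18

Positions with no move are L. A position that does have a move is losing for the player to move precisely when every available move leads to a winning position for the opponent. Fill in the labels:
n=0: no move → L
n=1: →0(L), so W
n=2: →0(L), so W
n=3: →0(L), so W
n=4: →2(W), 3(W) — all W, so L
n=5: →0(L), so W
n=6: →4(L), so W
n=7: →0(L), so W
n=8: →6(W), 7(W) — all W, so L
n=9: →8(L), so W
n=10: →8(L), so W
n=11: →0(L), so W
n=12: →4(L), so W
n=13: →0(L), so W
n=14: →7(W), 12(W), 13(W) — all W, so L
n=15: →14(L), so W
n=16: →14(L), so W
n=17: →0(L), so W
n=18: →6(W), 15(W), 16(W), 17(W) — all W, so L
n=19: →0(L), so W
n=20: →18(L), so W
The losing starting values of n are exactly the entries labelled L in this table (5 of them).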